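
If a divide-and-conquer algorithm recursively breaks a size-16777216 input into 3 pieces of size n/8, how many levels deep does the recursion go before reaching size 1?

For divide and conquer with division factor 8:

Problem sizes at each level:
Level 0: 16777216
Level 1: 2097152
Level 2: 262144
Level 3: 32768
Level 4: 4096
Level 5: 512
Level 6: 64
Level 7: 8
Level 8: 1

The root is level 0 and the size-1 base case is level 8 (the tree spans levels 0 through 8, i.e. 9 levels counting the root), so the depth is the number of divisions: log_8(16777216) = 8

The recursion tree depth is log_8(16777216) = 8. At each level, the problem size is divided by 8, so it takes 8 divisions to reduce to a base case of size 1. The algorithm makes 3 recursive calls at each level.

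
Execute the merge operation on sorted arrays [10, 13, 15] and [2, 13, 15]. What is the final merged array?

Merging process:

Compare 10 vs 2: take 2 from right. Merged: [2]
Compare 10 vs 13: take 10 from left. Merged: [2, 10]
Compare 13 vs 13: take 13 from left. Merged: [2, 10, 13]
Compare 15 vs 13: take 13 from right. Merged: [2, 10, 13, 13]
Compare 15 vs 15: take 15 from left. Merged: [2, 10, 13, 13, 15]
Append remaining from right: [15]. Merged: [2, 10, 13, 13, 15, 15]

Final merged array: [2, 10, 13, 13, 15, 15]
Total comparisons: 5

The merged array is [2, 10, 13, 13, 15, 15], requiring 5 comparisons. The merge step runs in O(n) time where n is the total number of elements.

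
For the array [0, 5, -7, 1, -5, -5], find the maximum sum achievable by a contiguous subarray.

Using Kadane's algorithm on [0, 5, -7, 1, -5, -5]:

Scanning through the array:
Position 1 (value 5): max_ending_here = 5, max_so_far = 5
Position 2 (value -7): max_ending_here = -2, max_so_far = 5
Position 3 (value 1): max_ending_here = 1, max_so_far = 5
Position 4 (value -5): max_ending_here = -4, max_so_far = 5
Position 5 (value -5): max_ending_here = -5, max_so_far = 5

Maximum subarray: [0, 5]
Maximum sum: 5

The maximum subarray is [0, 5] with sum 5. This subarray runs from index 0 to index 1.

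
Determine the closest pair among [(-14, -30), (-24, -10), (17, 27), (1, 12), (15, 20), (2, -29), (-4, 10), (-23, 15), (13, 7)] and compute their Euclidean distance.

Computing all pairwise distances among 9 points:

d((-14, -30), (-24, -10)) = 22.3607
d((-14, -30), (17, 27)) = 64.8845
d((-14, -30), (1, 12)) = 44.5982
d((-14, -30), (15, 20)) = 57.8014
d((-14, -30), (2, -29)) = 16.0312
d((-14, -30), (-4, 10)) = 41.2311
d((-14, -30), (-23, 15)) = 45.8912
d((-14, -30), (13, 7)) = 45.8039
d((-24, -10), (17, 27)) = 55.2268
d((-24, -10), (1, 12)) = 33.3017
d((-24, -10), (15, 20)) = 49.2037
d((-24, -10), (2, -29)) = 32.2025
d((-24, -10), (-4, 10)) = 28.2843
d((-24, -10), (-23, 15)) = 25.02
d((-24, -10), (13, 7)) = 40.7185
d((17, 27), (1, 12)) = 21.9317
d((17, 27), (15, 20)) = 7.2801
d((17, 27), (2, -29)) = 57.9741
d((17, 27), (-4, 10)) = 27.0185
d((17, 27), (-23, 15)) = 41.7612
d((17, 27), (13, 7)) = 20.3961
d((1, 12), (15, 20)) = 16.1245
d((1, 12), (2, -29)) = 41.0122
d((1, 12), (-4, 10)) = 5.3852 <-- minimum
d((1, 12), (-23, 15)) = 24.1868
d((1, 12), (13, 7)) = 13.0
d((15, 20), (2, -29)) = 50.6952
d((15, 20), (-4, 10)) = 21.4709
d((15, 20), (-23, 15)) = 38.3275
d((15, 20), (13, 7)) = 13.1529
d((2, -29), (-4, 10)) = 39.4588
d((2, -29), (-23, 15)) = 50.6063
d((2, -29), (13, 7)) = 37.6431
d((-4, 10), (-23, 15)) = 19.6469
d((-4, 10), (13, 7)) = 17.2627
d((-23, 15), (13, 7)) = 36.8782

Closest pair: (1, 12) and (-4, 10) with distance 5.3852

The closest pair is (1, 12) and (-4, 10) with Euclidean distance 5.3852. For 9 points, brute-force pairwise comparison is shown above. For large n, the divide-and-conquer algorithm (sort by x, recurse on halves, check the dividing strip) achieves O(n log n).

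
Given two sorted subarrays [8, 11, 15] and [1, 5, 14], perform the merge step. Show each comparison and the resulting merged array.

Merging process:

Compare 8 vs 1: take 1 from right. Merged: [1]
Compare 8 vs 5: take 5 from right. Merged: [1, 5]
Compare 8 vs 14: take 8 from left. Merged: [1, 5, 8]
Compare 11 vs 14: take 11 from left. Merged: [1, 5, 8, 11]
Compare 15 vs 14: take 14 from right. Merged: [1, 5, 8, 11, 14]
Append remaining from left: [15]. Merged: [1, 5, 8, 11, 14, 15]

Final merged array: [1, 5, 8, 11, 14, 15]
Total comparisons: 5

The merged array is [1, 5, 8, 11, 14, 15], requiring 5 comparisons. The merge step runs in O(n) time where n is the total number of elements.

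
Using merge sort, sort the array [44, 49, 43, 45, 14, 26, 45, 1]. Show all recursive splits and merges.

Merge sort trace:

Split: [44, 49, 43, 45, 14, 26, 45, 1] -> [44, 49, 43, 45] and [14, 26, 45, 1]
  Split: [44, 49, 43, 45] -> [44, 49] and [43, 45]
    Split: [44, 49] -> [44] and [49]
    Merge: [44] + [49] -> [44, 49]
    Split: [43, 45] -> [43] and [45]
    Merge: [43] + [45] -> [43, 45]
  Merge: [44, 49] + [43, 45] -> [43, 44, 45, 49]
  Split: [14, 26, 45, 1] -> [14, 26] and [45, 1]
    Split: [14, 26] -> [14] and [26]
    Merge: [14] + [26] -> [14, 26]
    Split: [45, 1] -> [45] and [1]
    Merge: [45] + [1] -> [1, 45]
  Merge: [14, 26] + [1, 45] -> [1, 14, 26, 45]
Merge: [43, 44, 45, 49] + [1, 14, 26, 45] -> [1, 14, 26, 43, 44, 45, 45, 49]

Final sorted array: [1, 14, 26, 43, 44, 45, 45, 49]

The merge sort proceeds by recursively splitting the array and merging sorted halves.
After all merges, the sorted array is [1, 14, 26, 43, 44, 45, 45, 49].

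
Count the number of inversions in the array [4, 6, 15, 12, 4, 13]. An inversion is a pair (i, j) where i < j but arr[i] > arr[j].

Finding inversions in [4, 6, 15, 12, 4, 13]:

(1, 4): arr[1]=6 > arr[4]=4
(2, 3): arr[2]=15 > arr[3]=12
(2, 4): arr[2]=15 > arr[4]=4
(2, 5): arr[2]=15 > arr[5]=13
(3, 4): arr[3]=12 > arr[4]=4

Total inversions: 5

The array has 5 inversion(s): (1,4), (2,3), (2,4), (2,5), (3,4). Each pair (i,j) satisfies i < j and arr[i] > arr[j].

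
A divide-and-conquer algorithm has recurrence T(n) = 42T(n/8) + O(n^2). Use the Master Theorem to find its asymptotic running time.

Master Theorem for T(n) = 42T(n/8) + O(n^2):

a = 42, b = 8, c = 2
log_b(a) = log_8(42) = 1.7974

Case 3: c = 2 > log_8(42) = 1.7974
T(n) = O(n^2) = O(n^2)

For T(n) = 42T(n/8) + O(n^2): log_8(42) = 1.7974. This is Case 3 of the Master Theorem (c > log_b(a), work dominated by root), giving O(n^2).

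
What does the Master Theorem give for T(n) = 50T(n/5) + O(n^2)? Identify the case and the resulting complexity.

Master Theorem for T(n) = 50T(n/5) + O(n^2):

a = 50, b = 5, c = 2
log_b(a) = log_5(50) = 2.4307

Case 1: c = 2 < log_5(50) = 2.4307
T(n) = O(n^(log_5 50))

For T(n) = 50T(n/5) + O(n^2): log_5(50) = 2.4307. This is Case 1 of the Master Theorem (c < log_b(a), work dominated by leaves), giving O(n^(log_5 50)).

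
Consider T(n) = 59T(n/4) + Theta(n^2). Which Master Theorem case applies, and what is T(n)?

Master Theorem for T(n) = 59T(n/4) + O(n^2):

a = 59, b = 4, c = 2
log_b(a) = log_4(59) = 2.9413

Case 1: c = 2 < log_4(59) = 2.9413
T(n) = O(n^(log_4 59))

For T(n) = 59T(n/4) + O(n^2): log_4(59) = 2.9413. This is Case 1 of the Master Theorem (c < log_b(a), work dominated by leaves), giving O(n^(log_4 59)).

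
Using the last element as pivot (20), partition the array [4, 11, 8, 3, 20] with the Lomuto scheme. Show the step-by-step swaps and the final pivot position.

Lomuto partition with pivot = 20:

Initial array: [4, 11, 8, 3, 20]

arr[0]=4 <= 20: swap with position 0, array becomes [4, 11, 8, 3, 20]
arr[1]=11 <= 20: swap with position 1, array becomes [4, 11, 8, 3, 20]
arr[2]=8 <= 20: swap with position 2, array becomes [4, 11, 8, 3, 20]
arr[3]=3 <= 20: swap with position 3, array becomes [4, 11, 8, 3, 20]

Place pivot at position 4: [4, 11, 8, 3, 20]
Pivot position: 4

After partitioning with pivot 20, the array becomes [4, 11, 8, 3, 20]. The pivot is placed at index 4. All elements to the left of the pivot are <= 20, and all elements to the right are > 20.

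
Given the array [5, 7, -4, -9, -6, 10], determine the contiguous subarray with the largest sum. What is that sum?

Using Kadane's algorithm on [5, 7, -4, -9, -6, 10]:

Scanning through the array:
Position 1 (value 7): max_ending_here = 12, max_so_far = 12
Position 2 (value -4): max_ending_here = 8, max_so_far = 12
Position 3 (value -9): max_ending_here = -1, max_so_far = 12
Position 4 (value -6): max_ending_here = -6, max_so_far = 12
Position 5 (value 10): max_ending_here = 10, max_so_far = 12

Maximum subarray: [5, 7]
Maximum sum: 12

The maximum subarray is [5, 7] with sum 12. This subarray runs from index 0 to index 1.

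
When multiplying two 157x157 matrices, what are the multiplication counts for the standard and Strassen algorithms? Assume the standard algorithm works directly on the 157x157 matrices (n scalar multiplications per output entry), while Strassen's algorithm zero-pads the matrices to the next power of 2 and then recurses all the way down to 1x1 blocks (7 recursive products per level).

Matrix multiplication for 157x157 matrices:

Strassen's algorithm requires power-of-2 dimensions. Pad 157x157 to 256x256 (next power of 2).

Standard algorithm: 157^3 = 3869893 multiplications
Strassen's algorithm: 7^(log2(256)) = 7^8 = 5764801 multiplications
Difference: 3869893 - 5764801 = -1894908 (Strassen uses MORE here due to padding overhead — for small or just-over-power-of-2 n, padding can outweigh the per-level savings)

Standard: 3869893 multiplications (157^3). Strassen: 5764801 multiplications (7^8, after padding to 256x256). Strassen reduces 8 recursive multiplications to 7 at each level.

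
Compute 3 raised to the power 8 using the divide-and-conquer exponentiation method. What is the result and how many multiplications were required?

Computing 3^8 by squaring (build up from 3^1; each line after the first costs one multiplication):

3^1 = 3
3^2 = (3^1)^2 = 3^2 = 9
3^4 = (3^2)^2 = 9^2 = 81
3^8 = (3^4)^2 = 81^2 = 6561

Result: 6561
Multiplications needed: 3 (3 lines after 3^1)

3^8 = 6561. Using exponentiation by squaring, this requires 3 multiplications. The key idea: if the exponent is even, square the half-power; if odd, multiply by the base once.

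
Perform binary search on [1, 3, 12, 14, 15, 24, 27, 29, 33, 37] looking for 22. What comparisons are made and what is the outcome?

Binary search for 22 in [1, 3, 12, 14, 15, 24, 27, 29, 33, 37]:

lo=0, hi=9, mid=4, arr[mid]=15 -> 15 < 22, search right half
lo=5, hi=9, mid=7, arr[mid]=29 -> 29 > 22, search left half
lo=5, hi=6, mid=5, arr[mid]=24 -> 24 > 22, search left half
lo=5 > hi=4, target 22 not found

Binary search determines that 22 is not in the array after 3 comparisons. The search space was exhausted without finding the target.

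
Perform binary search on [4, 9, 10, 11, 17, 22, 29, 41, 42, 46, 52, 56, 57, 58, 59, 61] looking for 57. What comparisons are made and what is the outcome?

Binary search for 57 in [4, 9, 10, 11, 17, 22, 29, 41, 42, 46, 52, 56, 57, 58, 59, 61]:

lo=0, hi=15, mid=7, arr[mid]=41 -> 41 < 57, search right half
lo=8, hi=15, mid=11, arr[mid]=56 -> 56 < 57, search right half
lo=12, hi=15, mid=13, arr[mid]=58 -> 58 > 57, search left half
lo=12, hi=12, mid=12, arr[mid]=57 -> Found target at index 12!

Binary search finds 57 at index 12 after 4 comparisons. The search repeatedly halves the search space by comparing with the middle element.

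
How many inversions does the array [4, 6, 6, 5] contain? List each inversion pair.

Finding inversions in [4, 6, 6, 5]:

(1, 3): arr[1]=6 > arr[3]=5
(2, 3): arr[2]=6 > arr[3]=5

Total inversions: 2

The array has 2 inversion(s): (1,3), (2,3). Each pair (i,j) satisfies i < j and arr[i] > arr[j].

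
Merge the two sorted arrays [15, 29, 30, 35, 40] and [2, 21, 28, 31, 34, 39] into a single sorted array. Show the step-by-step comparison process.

Merging process:

Compare 15 vs 2: take 2 from right. Merged: [2]
Compare 15 vs 21: take 15 from left. Merged: [2, 15]
Compare 29 vs 21: take 21 from right. Merged: [2, 15, 21]
Compare 29 vs 28: take 28 from right. Merged: [2, 15, 21, 28]
Compare 29 vs 31: take 29 from left. Merged: [2, 15, 21, 28, 29]
Compare 30 vs 31: take 30 from left. Merged: [2, 15, 21, 28, 29, 30]
Compare 35 vs 31: take 31 from right. Merged: [2, 15, 21, 28, 29, 30, 31]
Compare 35 vs 34: take 34 from right. Merged: [2, 15, 21, 28, 29, 30, 31, 34]
Compare 35 vs 39: take 35 from left. Merged: [2, 15, 21, 28, 29, 30, 31, 34, 35]
Compare 40 vs 39: take 39 from right. Merged: [2, 15, 21, 28, 29, 30, 31, 34, 35, 39]
Append remaining from left: [40]. Merged: [2, 15, 21, 28, 29, 30, 31, 34, 35, 39, 40]

Final merged array: [2, 15, 21, 28, 29, 30, 31, 34, 35, 39, 40]
Total comparisons: 10

The merged array is [2, 15, 21, 28, 29, 30, 31, 34, 35, 39, 40], requiring 10 comparisons. The merge step runs in O(n) time where n is the total number of elements.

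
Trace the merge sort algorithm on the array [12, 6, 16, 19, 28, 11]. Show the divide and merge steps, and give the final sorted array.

Merge sort trace:

Split: [12, 6, 16, 19, 28, 11] -> [12, 6, 16] and [19, 28, 11]
  Split: [12, 6, 16] -> [12] and [6, 16]
    Split: [6, 16] -> [6] and [16]
    Merge: [6] + [16] -> [6, 16]
  Merge: [12] + [6, 16] -> [6, 12, 16]
  Split: [19, 28, 11] -> [19] and [28, 11]
    Split: [28, 11] -> [28] and [11]
    Merge: [28] + [11] -> [11, 28]
  Merge: [19] + [11, 28] -> [11, 19, 28]
Merge: [6, 12, 16] + [11, 19, 28] -> [6, 11, 12, 16, 19, 28]

Final sorted array: [6, 11, 12, 16, 19, 28]

The merge sort proceeds by recursively splitting the array and merging sorted halves.
After all merges, the sorted array is [6, 11, 12, 16, 19, 28].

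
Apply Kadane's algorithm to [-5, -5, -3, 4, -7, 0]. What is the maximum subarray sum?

Using Kadane's algorithm on [-5, -5, -3, 4, -7, 0]:

Scanning through the array:
Position 1 (value -5): max_ending_here = -5, max_so_far = -5
Position 2 (value -3): max_ending_here = -3, max_so_far = -3
Position 3 (value 4): max_ending_here = 4, max_so_far = 4
Position 4 (value -7): max_ending_here = -3, max_so_far = 4
Position 5 (value 0): max_ending_here = 0, max_so_far = 4

Maximum subarray: [4]
Maximum sum: 4

The maximum subarray is [4] with sum 4. This subarray runs from index 3 to index 3.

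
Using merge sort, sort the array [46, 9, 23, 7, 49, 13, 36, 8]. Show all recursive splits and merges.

Merge sort trace:

Split: [46, 9, 23, 7, 49, 13, 36, 8] -> [46, 9, 23, 7] and [49, 13, 36, 8]
  Split: [46, 9, 23, 7] -> [46, 9] and [23, 7]
    Split: [46, 9] -> [46] and [9]
    Merge: [46] + [9] -> [9, 46]
    Split: [23, 7] -> [23] and [7]
    Merge: [23] + [7] -> [7, 23]
  Merge: [9, 46] + [7, 23] -> [7, 9, 23, 46]
  Split: [49, 13, 36, 8] -> [49, 13] and [36, 8]
    Split: [49, 13] -> [49] and [13]
    Merge: [49] + [13] -> [13, 49]
    Split: [36, 8] -> [36] and [8]
    Merge: [36] + [8] -> [8, 36]
  Merge: [13, 49] + [8, 36] -> [8, 13, 36, 49]
Merge: [7, 9, 23, 46] + [8, 13, 36, 49] -> [7, 8, 9, 13, 23, 36, 46, 49]

Final sorted array: [7, 8, 9, 13, 23, 36, 46, 49]

The merge sort proceeds by recursively splitting the array and merging sorted halves.
After all merges, the sorted array is [7, 8, 9, 13, 23, 36, 46, 49].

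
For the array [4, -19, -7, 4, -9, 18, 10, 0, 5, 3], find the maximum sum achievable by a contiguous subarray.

Using Kadane's algorithm on [4, -19, -7, 4, -9, 18, 10, 0, 5, 3]:

Scanning through the array:
Position 1 (value -19): max_ending_here = -15, max_so_far = 4
Position 2 (value -7): max_ending_here = -7, max_so_far = 4
Position 3 (value 4): max_ending_here = 4, max_so_far = 4
Position 4 (value -9): max_ending_here = -5, max_so_far = 4
Position 5 (value 18): max_ending_here = 18, max_so_far = 18
Position 6 (value 10): max_ending_here = 28, max_so_far = 28
Position 7 (value 0): max_ending_here = 28, max_so_far = 28
Position 8 (value 5): max_ending_here = 33, max_so_far = 33
Position 9 (value 3): max_ending_here = 36, max_so_far = 36

Maximum subarray: [18, 10, 0, 5, 3]
Maximum sum: 36

The maximum subarray is [18, 10, 0, 5, 3] with sum 36. This subarray runs from index 5 to index 9.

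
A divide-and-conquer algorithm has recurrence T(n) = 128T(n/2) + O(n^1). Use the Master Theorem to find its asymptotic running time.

Master Theorem for T(n) = 128T(n/2) + O(n^1):

a = 128, b = 2, c = 1
log_b(a) = log_2(128) = 7.0000

Case 1: c = 1 < log_2(128) = 7.0000
T(n) = O(n^(log_2 128)) = O(n^7)

For T(n) = 128T(n/2) + O(n^1): log_2(128) = 7.0000. This is Case 1 of the Master Theorem (c < log_b(a), work dominated by leaves), giving O(n^7).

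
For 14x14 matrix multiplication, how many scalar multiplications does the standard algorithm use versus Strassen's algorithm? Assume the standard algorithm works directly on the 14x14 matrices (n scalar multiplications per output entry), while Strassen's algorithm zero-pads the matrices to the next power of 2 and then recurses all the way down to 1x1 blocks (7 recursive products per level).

Matrix multiplication for 14x14 matrices:

Strassen's algorithm requires power-of-2 dimensions. Pad 14x14 to 16x16 (next power of 2).

Standard algorithm: 14^3 = 2744 multiplications
Strassen's algorithm: 7^(log2(16)) = 7^4 = 2401 multiplications
Savings: 2744 - 2401 = 343 multiplications

Standard: 2744 multiplications (14^3). Strassen: 2401 multiplications (7^4, after padding to 16x16). Strassen reduces 8 recursive multiplications to 7 at each level.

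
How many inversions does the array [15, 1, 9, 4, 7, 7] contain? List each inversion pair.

Finding inversions in [15, 1, 9, 4, 7, 7]:

(0, 1): arr[0]=15 > arr[1]=1
(0, 2): arr[0]=15 > arr[2]=9
(0, 3): arr[0]=15 > arr[3]=4
(0, 4): arr[0]=15 > arr[4]=7
(0, 5): arr[0]=15 > arr[5]=7
(2, 3): arr[2]=9 > arr[3]=4
(2, 4): arr[2]=9 > arr[4]=7
(2, 5): arr[2]=9 > arr[5]=7

Total inversions: 8

The array has 8 inversion(s): (0,1), (0,2), (0,3), (0,4), (0,5), (2,3), (2,4), (2,5). Each pair (i,j) satisfies i < j and arr[i] > arr[j].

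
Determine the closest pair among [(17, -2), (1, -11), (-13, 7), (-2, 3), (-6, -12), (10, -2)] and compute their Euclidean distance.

Computing all pairwise distances among 6 points:

d((17, -2), (1, -11)) = 18.3576
d((17, -2), (-13, 7)) = 31.3209
d((17, -2), (-2, 3)) = 19.6469
d((17, -2), (-6, -12)) = 25.0799
d((17, -2), (10, -2)) = 7.0 <-- minimum
d((1, -11), (-13, 7)) = 22.8035
d((1, -11), (-2, 3)) = 14.3178
d((1, -11), (-6, -12)) = 7.0711
d((1, -11), (10, -2)) = 12.7279
d((-13, 7), (-2, 3)) = 11.7047
d((-13, 7), (-6, -12)) = 20.2485
d((-13, 7), (10, -2)) = 24.6982
d((-2, 3), (-6, -12)) = 15.5242
d((-2, 3), (10, -2)) = 13.0
d((-6, -12), (10, -2)) = 18.868

Closest pair: (17, -2) and (10, -2) with distance 7.0

The closest pair is (17, -2) and (10, -2) with Euclidean distance 7.0. For 6 points, brute-force pairwise comparison is shown above. For large n, the divide-and-conquer algorithm (sort by x, recurse on halves, check the dividing strip) achieves O(n log n).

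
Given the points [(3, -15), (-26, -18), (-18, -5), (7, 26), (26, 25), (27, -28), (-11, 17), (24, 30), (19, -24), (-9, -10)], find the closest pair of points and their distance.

Computing all pairwise distances among 10 points:

d((3, -15), (-26, -18)) = 29.1548
d((3, -15), (-18, -5)) = 23.2594
d((3, -15), (7, 26)) = 41.1947
d((3, -15), (26, 25)) = 46.1411
d((3, -15), (27, -28)) = 27.2947
d((3, -15), (-11, 17)) = 34.9285
d((3, -15), (24, 30)) = 49.6588
d((3, -15), (19, -24)) = 18.3576
d((3, -15), (-9, -10)) = 13.0
d((-26, -18), (-18, -5)) = 15.2643
d((-26, -18), (7, 26)) = 55.0
d((-26, -18), (26, 25)) = 67.4759
d((-26, -18), (27, -28)) = 53.9351
d((-26, -18), (-11, 17)) = 38.0789
d((-26, -18), (24, 30)) = 69.3109
d((-26, -18), (19, -24)) = 45.3982
d((-26, -18), (-9, -10)) = 18.7883
d((-18, -5), (7, 26)) = 39.8246
d((-18, -5), (26, 25)) = 53.2541
d((-18, -5), (27, -28)) = 50.5371
d((-18, -5), (-11, 17)) = 23.0868
d((-18, -5), (24, 30)) = 54.6717
d((-18, -5), (19, -24)) = 41.5933
d((-18, -5), (-9, -10)) = 10.2956
d((7, 26), (26, 25)) = 19.0263
d((7, 26), (27, -28)) = 57.5847
d((7, 26), (-11, 17)) = 20.1246
d((7, 26), (24, 30)) = 17.4642
d((7, 26), (19, -24)) = 51.4198
d((7, 26), (-9, -10)) = 39.3954
d((26, 25), (27, -28)) = 53.0094
d((26, 25), (-11, 17)) = 37.855
d((26, 25), (24, 30)) = 5.3852 <-- minimum
d((26, 25), (19, -24)) = 49.4975
d((26, 25), (-9, -10)) = 49.4975
d((27, -28), (-11, 17)) = 58.8982
d((27, -28), (24, 30)) = 58.0775
d((27, -28), (19, -24)) = 8.9443
d((27, -28), (-9, -10)) = 40.2492
d((-11, 17), (24, 30)) = 37.3363
d((-11, 17), (19, -24)) = 50.8035
d((-11, 17), (-9, -10)) = 27.074
d((24, 30), (19, -24)) = 54.231
d((24, 30), (-9, -10)) = 51.8556
d((19, -24), (-9, -10)) = 31.305

Closest pair: (26, 25) and (24, 30) with distance 5.3852

The closest pair is (26, 25) and (24, 30) with Euclidean distance 5.3852. For 10 points, brute-force pairwise comparison is shown above. For large n, the divide-and-conquer algorithm (sort by x, recurse on halves, check the dividing strip) achieves O(n log n).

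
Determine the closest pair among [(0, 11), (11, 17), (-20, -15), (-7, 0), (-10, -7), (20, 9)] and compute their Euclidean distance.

Computing all pairwise distances among 6 points:

d((0, 11), (11, 17)) = 12.53
d((0, 11), (-20, -15)) = 32.8024
d((0, 11), (-7, 0)) = 13.0384
d((0, 11), (-10, -7)) = 20.5913
d((0, 11), (20, 9)) = 20.0998
d((11, 17), (-20, -15)) = 44.5533
d((11, 17), (-7, 0)) = 24.7588
d((11, 17), (-10, -7)) = 31.8904
d((11, 17), (20, 9)) = 12.0416
d((-20, -15), (-7, 0)) = 19.8494
d((-20, -15), (-10, -7)) = 12.8062
d((-20, -15), (20, 9)) = 46.6476
d((-7, 0), (-10, -7)) = 7.6158 <-- minimum
d((-7, 0), (20, 9)) = 28.4605
d((-10, -7), (20, 9)) = 34.0

Closest pair: (-7, 0) and (-10, -7) with distance 7.6158

The closest pair is (-7, 0) and (-10, -7) with Euclidean distance 7.6158. For 6 points, brute-force pairwise comparison is shown above. For large n, the divide-and-conquer algorithm (sort by x, recurse on halves, check the dividing strip) achieves O(n log n).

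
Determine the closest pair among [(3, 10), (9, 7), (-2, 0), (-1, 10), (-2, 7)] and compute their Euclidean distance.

Computing all pairwise distances among 5 points:

d((3, 10), (9, 7)) = 6.7082
d((3, 10), (-2, 0)) = 11.1803
d((3, 10), (-1, 10)) = 4.0
d((3, 10), (-2, 7)) = 5.831
d((9, 7), (-2, 0)) = 13.0384
d((9, 7), (-1, 10)) = 10.4403
d((9, 7), (-2, 7)) = 11.0
d((-2, 0), (-1, 10)) = 10.0499
d((-2, 0), (-2, 7)) = 7.0
d((-1, 10), (-2, 7)) = 3.1623 <-- minimum

Closest pair: (-1, 10) and (-2, 7) with distance 3.1623

The closest pair is (-1, 10) and (-2, 7) with Euclidean distance 3.1623. For 5 points, brute-force pairwise comparison is shown above. For large n, the divide-and-conquer algorithm (sort by x, recurse on halves, check the dividing strip) achieves O(n log n).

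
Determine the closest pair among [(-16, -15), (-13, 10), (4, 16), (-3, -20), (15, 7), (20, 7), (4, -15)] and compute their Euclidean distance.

Computing all pairwise distances among 7 points:

d((-16, -15), (-13, 10)) = 25.1794
d((-16, -15), (4, 16)) = 36.8917
d((-16, -15), (-3, -20)) = 13.9284
d((-16, -15), (15, 7)) = 38.0132
d((-16, -15), (20, 7)) = 42.19
d((-16, -15), (4, -15)) = 20.0
d((-13, 10), (4, 16)) = 18.0278
d((-13, 10), (-3, -20)) = 31.6228
d((-13, 10), (15, 7)) = 28.1603
d((-13, 10), (20, 7)) = 33.1361
d((-13, 10), (4, -15)) = 30.2324
d((4, 16), (-3, -20)) = 36.6742
d((4, 16), (15, 7)) = 14.2127
d((4, 16), (20, 7)) = 18.3576
d((4, 16), (4, -15)) = 31.0
d((-3, -20), (15, 7)) = 32.45
d((-3, -20), (20, 7)) = 35.4683
d((-3, -20), (4, -15)) = 8.6023
d((15, 7), (20, 7)) = 5.0 <-- minimum
d((15, 7), (4, -15)) = 24.5967
d((20, 7), (4, -15)) = 27.2029

Closest pair: (15, 7) and (20, 7) with distance 5.0

The closest pair is (15, 7) and (20, 7) with Euclidean distance 5.0. For 7 points, brute-force pairwise comparison is shown above. For large n, the divide-and-conquer algorithm (sort by x, recurse on halves, check the dividing strip) achieves O(n log n).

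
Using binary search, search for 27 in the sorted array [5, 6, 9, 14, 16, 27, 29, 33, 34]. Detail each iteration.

Binary search for 27 in [5, 6, 9, 14, 16, 27, 29, 33, 34]:

lo=0, hi=8, mid=4, arr[mid]=16 -> 16 < 27, search right half
lo=5, hi=8, mid=6, arr[mid]=29 -> 29 > 27, search left half
lo=5, hi=5, mid=5, arr[mid]=27 -> Found target at index 5!

Binary search finds 27 at index 5 after 3 comparisons. The search repeatedly halves the search space by comparing with the middle element.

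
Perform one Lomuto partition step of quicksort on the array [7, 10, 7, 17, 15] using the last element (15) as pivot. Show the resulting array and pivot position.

Lomuto partition with pivot = 15:

Initial array: [7, 10, 7, 17, 15]

arr[0]=7 <= 15: swap with position 0, array becomes [7, 10, 7, 17, 15]
arr[1]=10 <= 15: swap with position 1, array becomes [7, 10, 7, 17, 15]
arr[2]=7 <= 15: swap with position 2, array becomes [7, 10, 7, 17, 15]
arr[3]=17 > 15: no swap

Place pivot at position 3: [7, 10, 7, 15, 17]
Pivot position: 3

After partitioning with pivot 15, the array becomes [7, 10, 7, 15, 17]. The pivot is placed at index 3. All elements to the left of the pivot are <= 15, and all elements to the right are > 15.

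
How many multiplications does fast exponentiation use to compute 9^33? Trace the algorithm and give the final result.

Computing 9^33 by squaring (build up from 9^1; each line after the first costs one multiplication):

9^1 = 9
9^2 = (9^1)^2 = 9^2 = 81
9^4 = (9^2)^2 = 81^2 = 6561
9^8 = (9^4)^2 = 6561^2 = 43046721
9^16 = (9^8)^2 = 43046721^2 = 1853020188851841
9^32 = (9^16)^2 = 1853020188851841^2 = 3433683820292512484657849089281
9^33 = 9 * 9^32 = 9 * 3433683820292512484657849089281 = 30903154382632612361920641803529

Result: 30903154382632612361920641803529
Multiplications needed: 6 (6 lines after 9^1)

9^33 = 30903154382632612361920641803529. Using exponentiation by squaring, this requires 6 multiplications. The key idea: if the exponent is even, square the half-power; if odd, multiply by the base once.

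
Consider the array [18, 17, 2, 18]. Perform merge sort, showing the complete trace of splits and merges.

Merge sort trace:

Split: [18, 17, 2, 18] -> [18, 17] and [2, 18]
  Split: [18, 17] -> [18] and [17]
  Merge: [18] + [17] -> [17, 18]
  Split: [2, 18] -> [2] and [18]
  Merge: [2] + [18] -> [2, 18]
Merge: [17, 18] + [2, 18] -> [2, 17, 18, 18]

Final sorted array: [2, 17, 18, 18]

The merge sort proceeds by recursively splitting the array and merging sorted halves.
After all merges, the sorted array is [2, 17, 18, 18].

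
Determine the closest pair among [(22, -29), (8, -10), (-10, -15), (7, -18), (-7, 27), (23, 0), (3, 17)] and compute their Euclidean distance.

Computing all pairwise distances among 7 points:

d((22, -29), (8, -10)) = 23.6008
d((22, -29), (-10, -15)) = 34.9285
d((22, -29), (7, -18)) = 18.6011
d((22, -29), (-7, 27)) = 63.0635
d((22, -29), (23, 0)) = 29.0172
d((22, -29), (3, 17)) = 49.7695
d((8, -10), (-10, -15)) = 18.6815
d((8, -10), (7, -18)) = 8.0623 <-- minimum
d((8, -10), (-7, 27)) = 39.9249
d((8, -10), (23, 0)) = 18.0278
d((8, -10), (3, 17)) = 27.4591
d((-10, -15), (7, -18)) = 17.2627
d((-10, -15), (-7, 27)) = 42.107
d((-10, -15), (23, 0)) = 36.2491
d((-10, -15), (3, 17)) = 34.5398
d((7, -18), (-7, 27)) = 47.1275
d((7, -18), (23, 0)) = 24.0832
d((7, -18), (3, 17)) = 35.2278
d((-7, 27), (23, 0)) = 40.3609
d((-7, 27), (3, 17)) = 14.1421
d((23, 0), (3, 17)) = 26.2488

Closest pair: (8, -10) and (7, -18) with distance 8.0623

The closest pair is (8, -10) and (7, -18) with Euclidean distance 8.0623. For 7 points, brute-force pairwise comparison is shown above. For large n, the divide-and-conquer algorithm (sort by x, recurse on halves, check the dividing strip) achieves O(n log n).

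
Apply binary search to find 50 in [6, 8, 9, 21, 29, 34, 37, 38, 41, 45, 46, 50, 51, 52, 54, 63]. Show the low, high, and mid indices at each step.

Binary search for 50 in [6, 8, 9, 21, 29, 34, 37, 38, 41, 45, 46, 50, 51, 52, 54, 63]:

lo=0, hi=15, mid=7, arr[mid]=38 -> 38 < 50, search right half
lo=8, hi=15, mid=11, arr[mid]=50 -> Found target at index 11!

Binary search finds 50 at index 11 after 2 comparisons. The search repeatedly halves the search space by comparing with the middle element.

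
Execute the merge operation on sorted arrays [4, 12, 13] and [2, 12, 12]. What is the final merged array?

Merging process:

Compare 4 vs 2: take 2 from right. Merged: [2]
Compare 4 vs 12: take 4 from left. Merged: [2, 4]
Compare 12 vs 12: take 12 from left. Merged: [2, 4, 12]
Compare 13 vs 12: take 12 from right. Merged: [2, 4, 12, 12]
Compare 13 vs 12: take 12 from right. Merged: [2, 4, 12, 12, 12]
Append remaining from left: [13]. Merged: [2, 4, 12, 12, 12, 13]

Final merged array: [2, 4, 12, 12, 12, 13]
Total comparisons: 5

The merged array is [2, 4, 12, 12, 12, 13], requiring 5 comparisons. The merge step runs in O(n) time where n is the total number of elements.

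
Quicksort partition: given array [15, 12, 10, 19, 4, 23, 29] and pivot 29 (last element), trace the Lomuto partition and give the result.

Lomuto partition with pivot = 29:

Initial array: [15, 12, 10, 19, 4, 23, 29]

arr[0]=15 <= 29: swap with position 0, array becomes [15, 12, 10, 19, 4, 23, 29]
arr[1]=12 <= 29: swap with position 1, array becomes [15, 12, 10, 19, 4, 23, 29]
arr[2]=10 <= 29: swap with position 2, array becomes [15, 12, 10, 19, 4, 23, 29]
arr[3]=19 <= 29: swap with position 3, array becomes [15, 12, 10, 19, 4, 23, 29]
arr[4]=4 <= 29: swap with position 4, array becomes [15, 12, 10, 19, 4, 23, 29]
arr[5]=23 <= 29: swap with position 5, array becomes [15, 12, 10, 19, 4, 23, 29]

Place pivot at position 6: [15, 12, 10, 19, 4, 23, 29]
Pivot position: 6

After partitioning with pivot 29, the array becomes [15, 12, 10, 19, 4, 23, 29]. The pivot is placed at index 6. All elements to the left of the pivot are <= 29, and all elements to the right are > 29.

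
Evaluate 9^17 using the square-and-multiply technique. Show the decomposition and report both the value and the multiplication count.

Computing 9^17 by squaring (build up from 9^1; each line after the first costs one multiplication):

9^1 = 9
9^2 = (9^1)^2 = 9^2 = 81
9^4 = (9^2)^2 = 81^2 = 6561
9^8 = (9^4)^2 = 6561^2 = 43046721
9^16 = (9^8)^2 = 43046721^2 = 1853020188851841
9^17 = 9 * 9^16 = 9 * 1853020188851841 = 16677181699666569

Result: 16677181699666569
Multiplications needed: 5 (5 lines after 9^1)

9^17 = 16677181699666569. Using exponentiation by squaring, this requires 5 multiplications. The key idea: if the exponent is even, square the half-power; if odd, multiply by the base once.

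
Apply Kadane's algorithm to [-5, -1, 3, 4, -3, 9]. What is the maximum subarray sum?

Using Kadane's algorithm on [-5, -1, 3, 4, -3, 9]:

Scanning through the array:
Position 1 (value -1): max_ending_here = -1, max_so_far = -1
Position 2 (value 3): max_ending_here = 3, max_so_far = 3
Position 3 (value 4): max_ending_here = 7, max_so_far = 7
Position 4 (value -3): max_ending_here = 4, max_so_far = 7
Position 5 (value 9): max_ending_here = 13, max_so_far = 13

Maximum subarray: [3, 4, -3, 9]
Maximum sum: 13

The maximum subarray is [3, 4, -3, 9] with sum 13. This subarray runs from index 2 to index 5.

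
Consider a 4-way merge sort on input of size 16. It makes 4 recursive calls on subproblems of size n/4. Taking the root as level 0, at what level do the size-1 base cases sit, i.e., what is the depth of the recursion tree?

For divide and conquer with division factor 4:

Problem sizes at each level:
Level 0: 16
Level 1: 4
Level 2: 1

The root is level 0 and the size-1 base case is level 2 (the tree spans levels 0 through 2, i.e. 3 levels counting the root), so the depth is the number of divisions: log_4(16) = 2

The recursion tree depth is log_4(16) = 2. At each level, the problem size is divided by 4, so it takes 2 divisions to reduce to a base case of size 1. The algorithm makes 4 recursive calls at each level.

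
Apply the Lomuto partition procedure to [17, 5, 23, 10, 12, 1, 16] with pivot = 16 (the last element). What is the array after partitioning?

Lomuto partition with pivot = 16:

Initial array: [17, 5, 23, 10, 12, 1, 16]

arr[0]=17 > 16: no swap
arr[1]=5 <= 16: swap with position 0, array becomes [5, 17, 23, 10, 12, 1, 16]
arr[2]=23 > 16: no swap
arr[3]=10 <= 16: swap with position 1, array becomes [5, 10, 23, 17, 12, 1, 16]
arr[4]=12 <= 16: swap with position 2, array becomes [5, 10, 12, 17, 23, 1, 16]
arr[5]=1 <= 16: swap with position 3, array becomes [5, 10, 12, 1, 23, 17, 16]

Place pivot at position 4: [5, 10, 12, 1, 16, 17, 23]
Pivot position: 4

After partitioning with pivot 16, the array becomes [5, 10, 12, 1, 16, 17, 23]. The pivot is placed at index 4. All elements to the left of the pivot are <= 16, and all elements to the right are > 16.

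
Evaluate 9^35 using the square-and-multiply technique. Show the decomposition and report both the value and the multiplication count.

Computing 9^35 by squaring (build up from 9^1; each line after the first costs one multiplication):

9^1 = 9
9^2 = (9^1)^2 = 9^2 = 81
9^4 = (9^2)^2 = 81^2 = 6561
9^8 = (9^4)^2 = 6561^2 = 43046721
9^16 = (9^8)^2 = 43046721^2 = 1853020188851841
9^17 = 9 * 9^16 = 9 * 1853020188851841 = 16677181699666569
9^34 = (9^17)^2 = 16677181699666569^2 = 278128389443693511257285776231761
9^35 = 9 * 9^34 = 9 * 278128389443693511257285776231761 = 2503155504993241601315571986085849

Result: 2503155504993241601315571986085849
Multiplications needed: 7 (7 lines after 9^1)

9^35 = 2503155504993241601315571986085849. Using exponentiation by squaring, this requires 7 multiplications. The key idea: if the exponent is even, square the half-power; if odd, multiply by the base once.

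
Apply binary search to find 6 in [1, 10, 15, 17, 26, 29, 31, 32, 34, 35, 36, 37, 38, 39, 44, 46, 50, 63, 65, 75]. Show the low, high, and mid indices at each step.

Binary search for 6 in [1, 10, 15, 17, 26, 29, 31, 32, 34, 35, 36, 37, 38, 39, 44, 46, 50, 63, 65, 75]:

lo=0, hi=19, mid=9, arr[mid]=35 -> 35 > 6, search left half
lo=0, hi=8, mid=4, arr[mid]=26 -> 26 > 6, search left half
lo=0, hi=3, mid=1, arr[mid]=10 -> 10 > 6, search left half
lo=0, hi=0, mid=0, arr[mid]=1 -> 1 < 6, search right half
lo=1 > hi=0, target 6 not found

Binary search determines that 6 is not in the array after 4 comparisons. The search space was exhausted without finding the target.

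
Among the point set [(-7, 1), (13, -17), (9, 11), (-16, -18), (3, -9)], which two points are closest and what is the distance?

Computing all pairwise distances among 5 points:

d((-7, 1), (13, -17)) = 26.9072
d((-7, 1), (9, 11)) = 18.868
d((-7, 1), (-16, -18)) = 21.0238
d((-7, 1), (3, -9)) = 14.1421
d((13, -17), (9, 11)) = 28.2843
d((13, -17), (-16, -18)) = 29.0172
d((13, -17), (3, -9)) = 12.8062 <-- minimum
d((9, 11), (-16, -18)) = 38.2884
d((9, 11), (3, -9)) = 20.8806
d((-16, -18), (3, -9)) = 21.0238

Closest pair: (13, -17) and (3, -9) with distance 12.8062

The closest pair is (13, -17) and (3, -9) with Euclidean distance 12.8062. For 5 points, brute-force pairwise comparison is shown above. For large n, the divide-and-conquer algorithm (sort by x, recurse on halves, check the dividing strip) achieves O(n log n).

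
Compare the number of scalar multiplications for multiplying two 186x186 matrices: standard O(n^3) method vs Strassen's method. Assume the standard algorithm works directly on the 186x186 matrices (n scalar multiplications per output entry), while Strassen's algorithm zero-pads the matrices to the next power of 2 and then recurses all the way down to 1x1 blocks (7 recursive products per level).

Matrix multiplication for 186x186 matrices:

Strassen's algorithm requires power-of-2 dimensions. Pad 186x186 to 256x256 (next power of 2).

Standard algorithm: 186^3 = 6434856 multiplications
Strassen's algorithm: 7^(log2(256)) = 7^8 = 5764801 multiplications
Savings: 6434856 - 5764801 = 670055 multiplications

Standard: 6434856 multiplications (186^3). Strassen: 5764801 multiplications (7^8, after padding to 256x256). Strassen reduces 8 recursive multiplications to 7 at each level.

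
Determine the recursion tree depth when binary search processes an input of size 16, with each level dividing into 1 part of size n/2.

For divide and conquer with division factor 2:

Problem sizes at each level:
Level 0: 16
Level 1: 8
Level 2: 4
Level 3: 2
Level 4: 1

The root is level 0 and the size-1 base case is level 4 (the tree spans levels 0 through 4, i.e. 5 levels counting the root), so the depth is the number of divisions: log_2(16) = 4

The recursion tree depth is log_2(16) = 4. At each level, the problem size is divided by 2, so it takes 4 divisions to reduce to a base case of size 1. The algorithm makes 1 recursive call at each level.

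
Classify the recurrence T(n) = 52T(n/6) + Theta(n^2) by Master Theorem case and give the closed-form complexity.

Master Theorem for T(n) = 52T(n/6) + O(n^2):

a = 52, b = 6, c = 2
log_b(a) = log_6(52) = 2.2052

Case 1: c = 2 < log_6(52) = 2.2052
T(n) = O(n^(log_6 52))

For T(n) = 52T(n/6) + O(n^2): log_6(52) = 2.2052. This is Case 1 of the Master Theorem (c < log_b(a), work dominated by leaves), giving O(n^(log_6 52)).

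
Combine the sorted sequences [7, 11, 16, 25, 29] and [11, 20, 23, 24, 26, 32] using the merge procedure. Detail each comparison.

Merging process:

Compare 7 vs 11: take 7 from left. Merged: [7]
Compare 11 vs 11: take 11 from left. Merged: [7, 11]
Compare 16 vs 11: take 11 from right. Merged: [7, 11, 11]
Compare 16 vs 20: take 16 from left. Merged: [7, 11, 11, 16]
Compare 25 vs 20: take 20 from right. Merged: [7, 11, 11, 16, 20]
Compare 25 vs 23: take 23 from right. Merged: [7, 11, 11, 16, 20, 23]
Compare 25 vs 24: take 24 from right. Merged: [7, 11, 11, 16, 20, 23, 24]
Compare 25 vs 26: take 25 from left. Merged: [7, 11, 11, 16, 20, 23, 24, 25]
Compare 29 vs 26: take 26 from right. Merged: [7, 11, 11, 16, 20, 23, 24, 25, 26]
Compare 29 vs 32: take 29 from left. Merged: [7, 11, 11, 16, 20, 23, 24, 25, 26, 29]
Append remaining from right: [32]. Merged: [7, 11, 11, 16, 20, 23, 24, 25, 26, 29, 32]

Final merged array: [7, 11, 11, 16, 20, 23, 24, 25, 26, 29, 32]
Total comparisons: 10

The merged array is [7, 11, 11, 16, 20, 23, 24, 25, 26, 29, 32], requiring 10 comparisons. The merge step runs in O(n) time where n is the total number of elements.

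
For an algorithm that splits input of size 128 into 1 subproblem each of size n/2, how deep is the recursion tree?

For divide and conquer with division factor 2:

Problem sizes at each level:
Level 0: 128
Level 1: 64
Level 2: 32
Level 3: 16
Level 4: 8
Level 5: 4
Level 6: 2
Level 7: 1

The root is level 0 and the size-1 base case is level 7 (the tree spans levels 0 through 7, i.e. 8 levels counting the root), so the depth is the number of divisions: log_2(128) = 7

The recursion tree depth is log_2(128) = 7. At each level, the problem size is divided by 2, so it takes 7 divisions to reduce to a base case of size 1. The algorithm makes 1 recursive call at each level.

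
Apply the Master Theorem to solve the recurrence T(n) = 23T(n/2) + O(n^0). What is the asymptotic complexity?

Master Theorem for T(n) = 23T(n/2) + O(n^0):

a = 23, b = 2, c = 0
log_b(a) = log_2(23) = 4.5236

Case 1: c = 0 < log_2(23) = 4.5236
T(n) = O(n^(log_2 23))

For T(n) = 23T(n/2) + O(n^0): log_2(23) = 4.5236. This is Case 1 of the Master Theorem (c < log_b(a), work dominated by leaves), giving O(n^(log_2 23)).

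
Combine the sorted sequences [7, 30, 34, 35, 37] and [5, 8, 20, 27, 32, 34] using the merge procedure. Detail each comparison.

Merging process:

Compare 7 vs 5: take 5 from right. Merged: [5]
Compare 7 vs 8: take 7 from left. Merged: [5, 7]
Compare 30 vs 8: take 8 from right. Merged: [5, 7, 8]
Compare 30 vs 20: take 20 from right. Merged: [5, 7, 8, 20]
Compare 30 vs 27: take 27 from right. Merged: [5, 7, 8, 20, 27]
Compare 30 vs 32: take 30 from left. Merged: [5, 7, 8, 20, 27, 30]
Compare 34 vs 32: take 32 from right. Merged: [5, 7, 8, 20, 27, 30, 32]
Compare 34 vs 34: take 34 from left. Merged: [5, 7, 8, 20, 27, 30, 32, 34]
Compare 35 vs 34: take 34 from right. Merged: [5, 7, 8, 20, 27, 30, 32, 34, 34]
Append remaining from left: [35, 37]. Merged: [5, 7, 8, 20, 27, 30, 32, 34, 34, 35, 37]

Final merged array: [5, 7, 8, 20, 27, 30, 32, 34, 34, 35, 37]
Total comparisons: 9

The merged array is [5, 7, 8, 20, 27, 30, 32, 34, 34, 35, 37], requiring 9 comparisons. The merge step runs in O(n) time where n is the total number of elements.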